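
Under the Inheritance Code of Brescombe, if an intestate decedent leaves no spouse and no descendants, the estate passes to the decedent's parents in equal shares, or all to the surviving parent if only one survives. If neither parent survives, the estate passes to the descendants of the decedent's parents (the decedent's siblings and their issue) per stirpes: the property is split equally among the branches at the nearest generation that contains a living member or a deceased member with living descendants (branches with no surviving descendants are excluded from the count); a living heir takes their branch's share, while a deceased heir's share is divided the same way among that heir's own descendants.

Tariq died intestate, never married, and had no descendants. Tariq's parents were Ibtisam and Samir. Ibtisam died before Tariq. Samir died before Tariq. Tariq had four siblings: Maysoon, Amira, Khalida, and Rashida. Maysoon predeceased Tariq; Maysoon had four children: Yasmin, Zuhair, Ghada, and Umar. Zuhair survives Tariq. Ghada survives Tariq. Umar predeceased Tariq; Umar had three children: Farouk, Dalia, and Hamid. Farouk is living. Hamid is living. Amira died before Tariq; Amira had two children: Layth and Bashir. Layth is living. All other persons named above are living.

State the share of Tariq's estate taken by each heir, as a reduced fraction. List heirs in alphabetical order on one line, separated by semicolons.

Neither parent survives and there are no descendants, so the estate passes to Tariq's siblings and their issue per stirpes.
The estate is divided into 4 equal shares of 1/4 among Maysoon, Amira, Khalida, Rashida.
Maysoon predeceased; the 1/4 allotted to Maysoon's branch passes to Maysoon's issue by representation.
The 1/4 is divided into 4 equal shares of 1/16 among Yasmin, Zuhair, Ghada, Umar.
Yasmin is living and takes 1/16.
Zuhair is living and takes 1/16.
Ghada is living and takes 1/16.
Umar predeceased; the 1/16 allotted to Umar's branch passes to Umar's issue by representation.
The 1/16 is divided into 3 equal shares of 1/48 among Farouk, Dalia, Hamid.
Farouk is living and takes 1/48.
Dalia is living and takes 1/48.
Hamid is living and takes 1/48.
Amira predeceased; the 1/4 allotted to Amira's branch passes to Amira's issue by representation.
The 1/4 is divided into 2 equal shares of 1/8 among Layth, Bashir.
Layth is living and takes 1/8.
Bashir is living and takes 1/8.
Khalida is living and takes 1/4.
Rashida is living and takes 1/4.

Bashir 1/8; Dalia 1/48; Farouk 1/48; Ghada 1/16; Hamid 1/48; Khalida 1/4; Layth 1/8; Rashida 1/4; Yasmin 1/16; Zuhair 1/16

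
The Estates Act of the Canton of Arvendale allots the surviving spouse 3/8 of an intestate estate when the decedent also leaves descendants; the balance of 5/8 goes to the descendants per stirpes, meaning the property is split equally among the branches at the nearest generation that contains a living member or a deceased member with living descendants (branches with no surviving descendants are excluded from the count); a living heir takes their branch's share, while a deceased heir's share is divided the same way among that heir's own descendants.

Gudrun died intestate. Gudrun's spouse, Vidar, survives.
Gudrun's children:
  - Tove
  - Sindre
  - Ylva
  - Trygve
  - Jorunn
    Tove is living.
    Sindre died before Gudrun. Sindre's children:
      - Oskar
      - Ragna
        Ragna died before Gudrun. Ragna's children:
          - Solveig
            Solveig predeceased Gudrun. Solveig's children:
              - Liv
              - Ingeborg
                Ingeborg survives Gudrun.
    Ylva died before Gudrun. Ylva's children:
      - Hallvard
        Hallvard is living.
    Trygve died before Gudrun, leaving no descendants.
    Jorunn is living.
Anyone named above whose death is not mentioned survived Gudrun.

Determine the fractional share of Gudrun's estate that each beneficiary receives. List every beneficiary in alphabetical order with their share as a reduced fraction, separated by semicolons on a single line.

Hallvard 5/32; Ingeborg 5/128; Jorunn 5/32; Liv 5/128; Oskar 5/64; Tove 5/32; Vidar 3/8

Vidar, as surviving spouse, takes 3/8.
The remaining 5/8 passes to Gudrun's descendants per stirpes.
Trygve left no surviving issue, so that branch lapses and is disregarded.
The 5/8 is divided into 4 equal shares of 5/32 among Tove, Sindre, Ylva, Jorunn.
Tove is living and takes 5/32.
Sindre predeceased; the 5/32 allotted to Sindre's branch passes to Sindre's issue by representation.
The 5/32 is divided into 2 equal shares of 5/64 among Oskar, Ragna.
Oskar is living and takes 5/64.
Ragna predeceased; the 5/64 allotted to Ragna's branch passes to Ragna's issue by representation.
Solveig's line is the sole branch at this level, so the full 5/64 passes to Solveig's issue by representation.
The 5/64 is divided into 2 equal shares of 5/128 among Liv, Ingeborg.
Liv is living and takes 5/128.
Ingeborg is living and takes 5/128.
Ylva predeceased; the 5/32 allotted to Ylva's branch passes to Ylva's issue by representation.
Hallvard is the sole taker at this level and receives the full 5/32.
Jorunn is living and takes 5/32.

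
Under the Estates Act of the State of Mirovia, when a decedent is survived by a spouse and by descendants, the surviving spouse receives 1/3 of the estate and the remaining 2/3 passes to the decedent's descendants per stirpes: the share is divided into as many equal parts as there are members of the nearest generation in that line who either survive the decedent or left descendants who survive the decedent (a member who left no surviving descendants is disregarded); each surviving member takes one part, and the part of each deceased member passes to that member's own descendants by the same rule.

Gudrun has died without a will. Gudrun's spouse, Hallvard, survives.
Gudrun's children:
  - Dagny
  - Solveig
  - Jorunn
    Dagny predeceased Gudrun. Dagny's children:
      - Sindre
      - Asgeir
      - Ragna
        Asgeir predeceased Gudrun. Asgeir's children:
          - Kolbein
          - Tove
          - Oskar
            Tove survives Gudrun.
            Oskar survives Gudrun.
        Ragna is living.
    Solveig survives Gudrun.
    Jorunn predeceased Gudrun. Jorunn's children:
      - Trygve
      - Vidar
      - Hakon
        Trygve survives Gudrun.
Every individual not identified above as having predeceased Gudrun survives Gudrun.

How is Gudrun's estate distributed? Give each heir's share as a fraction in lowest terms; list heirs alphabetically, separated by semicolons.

Hallvard, as surviving spouse, takes 1/3.
The remaining 2/3 passes to Gudrun's descendants per stirpes.
The 2/3 is divided into 3 equal shares of 2/9 among Dagny, Solveig, Jorunn.
Dagny predeceased; the 2/9 allotted to Dagny's branch passes to Dagny's issue by representation.
The 2/9 is divided into 3 equal shares of 2/27 among Sindre, Asgeir, Ragna.
Sindre is living and takes 2/27.
Asgeir predeceased; the 2/27 allotted to Asgeir's branch passes to Asgeir's issue by representation.
The 2/27 is divided into 3 equal shares of 2/81 among Kolbein, Tove, Oskar.
Kolbein is living and takes 2/81.
Tove is living and takes 2/81.
Oskar is living and takes 2/81.
Ragna is living and takes 2/27.
Solveig is living and takes 2/9.
Jorunn predeceased; the 2/9 allotted to Jorunn's branch passes to Jorunn's issue by representation.
The 2/9 is divided into 3 equal shares of 2/27 among Trygve, Vidar, Hakon.
Trygve is living and takes 2/27.
Vidar is living and takes 2/27.
Hakon is living and takes 2/27.

Hakon 2/27; Hallvard 1/3; Kolbein 2/81; Oskar 2/81; Ragna 2/27; Sindre 2/27; Solveig 2/9; Tove 2/81; Trygve 2/27; Vidar 2/27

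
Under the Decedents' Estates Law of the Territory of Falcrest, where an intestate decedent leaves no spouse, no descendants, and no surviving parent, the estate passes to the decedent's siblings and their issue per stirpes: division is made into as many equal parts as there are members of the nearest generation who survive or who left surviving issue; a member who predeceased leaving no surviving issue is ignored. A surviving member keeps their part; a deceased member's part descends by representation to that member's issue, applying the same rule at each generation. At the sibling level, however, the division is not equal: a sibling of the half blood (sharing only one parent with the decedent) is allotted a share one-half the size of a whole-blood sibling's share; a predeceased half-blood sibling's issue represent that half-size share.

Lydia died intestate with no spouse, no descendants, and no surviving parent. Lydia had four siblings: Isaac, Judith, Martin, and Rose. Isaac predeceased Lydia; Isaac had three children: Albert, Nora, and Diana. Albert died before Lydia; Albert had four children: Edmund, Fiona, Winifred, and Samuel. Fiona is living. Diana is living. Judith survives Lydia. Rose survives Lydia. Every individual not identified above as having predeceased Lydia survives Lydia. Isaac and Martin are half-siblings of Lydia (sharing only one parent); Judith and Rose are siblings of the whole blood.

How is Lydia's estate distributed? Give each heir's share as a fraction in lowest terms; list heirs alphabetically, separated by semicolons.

No spouse, descendants, or parent survives, so the estate passes to Lydia's siblings per stirpes.
Half-blood siblings count for one-half the weight of whole-blood siblings at the initial division.
Dividing 1 in proportion to weights (total weight 3): Isaac (weight 1/2) → 1/6; Judith (weight 1) → 1/3; Martin (weight 1/2) → 1/6; Rose (weight 1) → 1/3.
Isaac predeceased; the 1/6 allotted to Isaac's branch passes to Isaac's issue by representation.
The 1/6 is divided into 3 equal shares of 1/18 among Albert, Nora, Diana.
Albert predeceased; the 1/18 allotted to Albert's branch passes to Albert's issue by representation.
The 1/18 is divided into 4 equal shares of 1/72 among Edmund, Fiona, Winifred, Samuel.
Edmund is living and takes 1/72.
Fiona is living and takes 1/72.
Winifred is living and takes 1/72.
Samuel is living and takes 1/72.
Nora is living and takes 1/18.
Diana is living and takes 1/18.
Judith is living and takes 1/3.
Martin is living and takes 1/6.
Rose is living and takes 1/3.

Diana 1/18; Edmund 1/72; Fiona 1/72; Judith 1/3; Martin 1/6; Nora 1/18; Rose 1/3; Samuel 1/72; Winifred 1/72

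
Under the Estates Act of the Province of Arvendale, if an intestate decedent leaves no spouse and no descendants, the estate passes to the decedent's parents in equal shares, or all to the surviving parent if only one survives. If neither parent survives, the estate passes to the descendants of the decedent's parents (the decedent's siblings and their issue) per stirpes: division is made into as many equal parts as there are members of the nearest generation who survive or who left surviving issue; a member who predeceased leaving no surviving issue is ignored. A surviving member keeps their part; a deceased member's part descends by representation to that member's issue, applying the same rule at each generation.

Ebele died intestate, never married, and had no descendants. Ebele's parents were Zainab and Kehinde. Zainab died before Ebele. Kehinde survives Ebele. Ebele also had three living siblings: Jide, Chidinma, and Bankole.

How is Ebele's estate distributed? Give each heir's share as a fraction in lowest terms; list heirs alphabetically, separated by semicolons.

Kehinde 1

Only one parent, Kehinde, survives, so Kehinde takes the entire estate. The siblings take nothing because a surviving parent has priority.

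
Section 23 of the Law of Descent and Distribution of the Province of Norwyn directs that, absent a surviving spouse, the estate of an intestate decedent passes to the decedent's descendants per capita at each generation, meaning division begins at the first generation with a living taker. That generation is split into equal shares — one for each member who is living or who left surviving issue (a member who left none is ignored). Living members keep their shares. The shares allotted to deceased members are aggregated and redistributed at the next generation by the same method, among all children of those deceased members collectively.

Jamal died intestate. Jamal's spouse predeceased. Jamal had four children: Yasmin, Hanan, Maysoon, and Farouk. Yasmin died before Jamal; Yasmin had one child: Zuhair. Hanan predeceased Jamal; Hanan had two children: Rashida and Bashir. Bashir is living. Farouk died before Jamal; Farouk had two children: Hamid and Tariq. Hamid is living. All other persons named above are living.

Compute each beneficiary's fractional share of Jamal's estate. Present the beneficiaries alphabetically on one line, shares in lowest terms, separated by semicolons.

Bashir 3/20; Hamid 3/20; Maysoon 1/4; Rashida 3/20; Tariq 3/20; Zuhair 3/20

There is no surviving spouse, so the entire estate passes to Jamal's descendants per capita at each generation.
At generation 1 (Yasmin, Hanan, Maysoon, Farouk) there are 4 shares of (1)/4 = 1/4 each.
Living: Maysoon — each takes 1/4.
Deceased: Yasmin, Hanan, and Farouk. Their combined 3/4 is pooled and carried to generation 2.
At generation 2 (Zuhair, Rashida, Bashir, Hamid, Tariq) there are 5 shares of (3/4)/5 = 3/20 each.
Living: Zuhair, Rashida, Bashir, Hamid, and Tariq — each takes 3/20.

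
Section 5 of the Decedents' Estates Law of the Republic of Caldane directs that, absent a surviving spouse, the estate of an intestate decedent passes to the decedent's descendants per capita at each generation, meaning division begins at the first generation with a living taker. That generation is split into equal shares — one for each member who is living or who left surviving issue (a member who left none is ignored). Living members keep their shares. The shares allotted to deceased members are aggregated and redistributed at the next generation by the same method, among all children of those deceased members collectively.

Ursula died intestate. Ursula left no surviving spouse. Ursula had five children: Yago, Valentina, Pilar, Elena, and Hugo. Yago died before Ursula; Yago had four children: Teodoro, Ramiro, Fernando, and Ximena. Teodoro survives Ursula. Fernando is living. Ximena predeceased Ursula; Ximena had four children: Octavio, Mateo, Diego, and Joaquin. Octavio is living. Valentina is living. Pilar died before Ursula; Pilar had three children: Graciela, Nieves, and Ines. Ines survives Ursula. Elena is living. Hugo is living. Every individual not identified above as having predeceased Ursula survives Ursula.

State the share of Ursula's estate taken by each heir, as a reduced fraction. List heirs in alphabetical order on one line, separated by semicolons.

Diego 1/70; Elena 1/5; Fernando 2/35; Graciela 2/35; Hugo 1/5; Ines 2/35; Joaquin 1/70; Mateo 1/70; Nieves 2/35; Octavio 1/70; Ramiro 2/35; Teodoro 2/35; Valentina 1/5

There is no surviving spouse, so the entire estate passes to Ursula's descendants per capita at each generation.
At generation 1 (Yago, Valentina, Pilar, Elena, Hugo) there are 5 shares of (1)/5 = 1/5 each.
Living: Valentina, Elena, and Hugo — each takes 1/5.
Deceased: Yago and Pilar. Their combined 2/5 is pooled and carried to generation 2.
At generation 2 (Teodoro, Ramiro, Fernando, Ximena, Graciela, Nieves, Ines) there are 7 shares of (2/5)/7 = 2/35 each.
Living: Teodoro, Ramiro, Fernando, Graciela, Nieves, and Ines — each takes 2/35.
Deceased: Ximena. That 2/35 share is carried to generation 3.
At generation 3 (Octavio, Mateo, Diego, Joaquin) there are 4 shares of (2/35)/4 = 1/70 each.
Living: Octavio, Mateo, Diego, and Joaquin — each takes 1/70.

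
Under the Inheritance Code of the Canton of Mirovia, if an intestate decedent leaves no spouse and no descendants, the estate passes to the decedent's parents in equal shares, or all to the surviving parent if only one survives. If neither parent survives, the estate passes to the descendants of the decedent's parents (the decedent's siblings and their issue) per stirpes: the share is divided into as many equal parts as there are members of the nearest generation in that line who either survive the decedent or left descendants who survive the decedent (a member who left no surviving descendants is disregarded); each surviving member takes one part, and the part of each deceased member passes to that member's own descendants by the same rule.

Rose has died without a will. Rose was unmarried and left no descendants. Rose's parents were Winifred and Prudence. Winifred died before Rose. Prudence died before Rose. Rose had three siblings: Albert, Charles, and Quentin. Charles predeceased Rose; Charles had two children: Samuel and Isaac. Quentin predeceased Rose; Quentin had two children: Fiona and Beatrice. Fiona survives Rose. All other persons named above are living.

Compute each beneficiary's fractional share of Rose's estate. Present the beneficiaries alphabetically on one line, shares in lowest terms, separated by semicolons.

Albert 1/3; Beatrice 1/6; Fiona 1/6; Isaac 1/6; Samuel 1/6

Neither parent survives and there are no descendants, so the estate passes to Rose's siblings and their issue per stirpes.
The estate is divided into 3 equal shares of 1/3 among Albert, Charles, Quentin.
Albert is living and takes 1/3.
Charles predeceased; the 1/3 allotted to Charles's branch passes to Charles's issue by representation.
The 1/3 is divided into 2 equal shares of 1/6 among Samuel, Isaac.
Samuel is living and takes 1/6.
Isaac is living and takes 1/6.
Quentin predeceased; the 1/3 allotted to Quentin's branch passes to Quentin's issue by representation.
The 1/3 is divided into 2 equal shares of 1/6 among Fiona, Beatrice.
Fiona is living and takes 1/6.
Beatrice is living and takes 1/6.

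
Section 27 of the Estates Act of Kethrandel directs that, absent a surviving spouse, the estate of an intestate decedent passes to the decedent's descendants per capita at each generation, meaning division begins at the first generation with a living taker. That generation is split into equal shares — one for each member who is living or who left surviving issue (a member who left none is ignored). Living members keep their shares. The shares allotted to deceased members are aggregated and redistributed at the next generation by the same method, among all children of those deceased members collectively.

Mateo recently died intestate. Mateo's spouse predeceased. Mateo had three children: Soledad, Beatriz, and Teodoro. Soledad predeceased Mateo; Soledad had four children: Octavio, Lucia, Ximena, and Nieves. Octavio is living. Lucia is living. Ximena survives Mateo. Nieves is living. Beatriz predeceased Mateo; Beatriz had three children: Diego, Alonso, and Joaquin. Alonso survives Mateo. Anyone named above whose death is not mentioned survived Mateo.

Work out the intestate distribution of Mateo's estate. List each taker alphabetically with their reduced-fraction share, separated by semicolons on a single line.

Alonso 2/21; Diego 2/21; Joaquin 2/21; Lucia 2/21; Nieves 2/21; Octavio 2/21; Teodoro 1/3; Ximena 2/21

There is no surviving spouse, so the entire estate passes to Mateo's descendants per capita at each generation.
At generation 1 (Soledad, Beatriz, Teodoro) there are 3 shares of (1)/3 = 1/3 each.
Living: Teodoro — each takes 1/3.
Deceased: Soledad and Beatriz. Their combined 2/3 is pooled and carried to generation 2.
At generation 2 (Octavio, Lucia, Ximena, Nieves, Diego, Alonso, Joaquin) there are 7 shares of (2/3)/7 = 2/21 each.
Living: Octavio, Lucia, Ximena, Nieves, Diego, Alonso, and Joaquin — each takes 2/21.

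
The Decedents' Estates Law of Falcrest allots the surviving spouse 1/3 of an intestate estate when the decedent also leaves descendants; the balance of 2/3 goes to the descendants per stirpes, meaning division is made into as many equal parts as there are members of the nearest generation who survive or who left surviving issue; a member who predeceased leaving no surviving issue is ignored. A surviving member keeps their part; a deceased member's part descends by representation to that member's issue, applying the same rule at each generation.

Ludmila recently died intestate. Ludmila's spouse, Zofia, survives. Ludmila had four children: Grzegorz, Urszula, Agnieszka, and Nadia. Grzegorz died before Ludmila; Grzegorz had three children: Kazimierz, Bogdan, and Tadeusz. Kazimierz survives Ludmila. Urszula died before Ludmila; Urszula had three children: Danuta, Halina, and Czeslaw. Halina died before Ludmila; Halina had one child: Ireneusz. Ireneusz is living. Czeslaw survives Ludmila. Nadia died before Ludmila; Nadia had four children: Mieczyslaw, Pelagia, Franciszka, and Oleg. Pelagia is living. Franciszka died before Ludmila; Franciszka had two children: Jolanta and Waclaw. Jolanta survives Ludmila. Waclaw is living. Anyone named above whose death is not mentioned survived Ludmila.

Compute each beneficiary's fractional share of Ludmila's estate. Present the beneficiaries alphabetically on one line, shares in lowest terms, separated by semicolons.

Agnieszka 1/6; Bogdan 1/18; Czeslaw 1/18; Danuta 1/18; Ireneusz 1/18; Jolanta 1/48; Kazimierz 1/18; Mieczyslaw 1/24; Oleg 1/24; Pelagia 1/24; Tadeusz 1/18; Waclaw 1/48; Zofia 1/3

Zofia, as surviving spouse, takes 1/3.
The remaining 2/3 passes to Ludmila's descendants per stirpes.
The 2/3 is divided into 4 equal shares of 1/6 among Grzegorz, Urszula, Agnieszka, Nadia.
Grzegorz predeceased; the 1/6 allotted to Grzegorz's branch passes to Grzegorz's issue by representation.
The 1/6 is divided into 3 equal shares of 1/18 among Kazimierz, Bogdan, Tadeusz.
Kazimierz is living and takes 1/18.
Bogdan is living and takes 1/18.
Tadeusz is living and takes 1/18.
Urszula predeceased; the 1/6 allotted to Urszula's branch passes to Urszula's issue by representation.
The 1/6 is divided into 3 equal shares of 1/18 among Danuta, Halina, Czeslaw.
Danuta is living and takes 1/18.
Halina predeceased; the 1/18 allotted to Halina's branch passes to Halina's issue by representation.
Ireneusz is the sole taker at this level and receives the full 1/18.
Czeslaw is living and takes 1/18.
Agnieszka is living and takes 1/6.
Nadia predeceased; the 1/6 allotted to Nadia's branch passes to Nadia's issue by representation.
The 1/6 is divided into 4 equal shares of 1/24 among Mieczyslaw, Pelagia, Franciszka, Oleg.
Mieczyslaw is living and takes 1/24.
Pelagia is living and takes 1/24.
Franciszka predeceased; the 1/24 allotted to Franciszka's branch passes to Franciszka's issue by representation.
The 1/24 is divided into 2 equal shares of 1/48 among Jolanta, Waclaw.
Jolanta is living and takes 1/48.
Waclaw is living and takes 1/48.
Oleg is living and takes 1/24.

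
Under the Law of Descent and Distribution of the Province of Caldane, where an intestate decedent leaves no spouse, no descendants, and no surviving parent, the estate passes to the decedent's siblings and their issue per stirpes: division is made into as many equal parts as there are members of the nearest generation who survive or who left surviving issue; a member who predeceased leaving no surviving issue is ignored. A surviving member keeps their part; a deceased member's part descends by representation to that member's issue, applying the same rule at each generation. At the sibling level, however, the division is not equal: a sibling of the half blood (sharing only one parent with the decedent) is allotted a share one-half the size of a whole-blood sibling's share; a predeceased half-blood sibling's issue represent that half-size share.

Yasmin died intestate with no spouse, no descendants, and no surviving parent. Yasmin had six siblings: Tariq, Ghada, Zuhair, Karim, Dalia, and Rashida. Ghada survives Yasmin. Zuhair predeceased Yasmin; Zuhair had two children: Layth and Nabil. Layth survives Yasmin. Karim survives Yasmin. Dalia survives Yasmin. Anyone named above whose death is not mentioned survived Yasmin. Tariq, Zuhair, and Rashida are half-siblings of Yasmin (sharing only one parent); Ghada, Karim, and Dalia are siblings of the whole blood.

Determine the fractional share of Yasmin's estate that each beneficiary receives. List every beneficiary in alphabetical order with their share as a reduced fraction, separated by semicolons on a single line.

Dalia 2/9; Ghada 2/9; Karim 2/9; Layth 1/18; Nabil 1/18; Rashida 1/9; Tariq 1/9

No spouse, descendants, or parent survives, so the estate passes to Yasmin's siblings per stirpes.
Half-blood siblings count for one-half the weight of whole-blood siblings at the initial division.
Dividing 1 in proportion to weights (total weight 9/2): Tariq (weight 1/2) → 1/9; Ghada (weight 1) → 2/9; Zuhair (weight 1/2) → 1/9; Karim (weight 1) → 2/9; Dalia (weight 1) → 2/9; Rashida (weight 1/2) → 1/9.
Tariq is living and takes 1/9.
Ghada is living and takes 2/9.
Zuhair predeceased; the 1/9 allotted to Zuhair's branch passes to Zuhair's issue by representation.
The 1/9 is divided into 2 equal shares of 1/18 among Layth, Nabil.
Layth is living and takes 1/18.
Nabil is living and takes 1/18.
Karim is living and takes 2/9.
Dalia is living and takes 2/9.
Rashida is living and takes 1/9.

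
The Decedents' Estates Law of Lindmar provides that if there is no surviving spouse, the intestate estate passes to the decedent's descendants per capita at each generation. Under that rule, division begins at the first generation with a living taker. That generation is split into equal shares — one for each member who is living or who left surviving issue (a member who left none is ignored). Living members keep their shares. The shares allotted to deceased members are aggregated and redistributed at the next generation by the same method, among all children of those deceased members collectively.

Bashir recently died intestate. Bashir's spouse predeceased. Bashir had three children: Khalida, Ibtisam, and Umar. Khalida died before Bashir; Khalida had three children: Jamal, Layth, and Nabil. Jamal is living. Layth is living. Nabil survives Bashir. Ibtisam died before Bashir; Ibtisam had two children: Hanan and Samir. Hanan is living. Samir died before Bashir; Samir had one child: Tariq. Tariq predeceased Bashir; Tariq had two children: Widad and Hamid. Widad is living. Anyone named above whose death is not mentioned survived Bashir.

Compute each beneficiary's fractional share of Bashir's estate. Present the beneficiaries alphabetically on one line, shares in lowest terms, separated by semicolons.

There is no surviving spouse, so the entire estate passes to Bashir's descendants per capita at each generation.
At generation 1 (Khalida, Ibtisam, Umar) there are 3 shares of (1)/3 = 1/3 each.
Living: Umar — each takes 1/3.
Deceased: Khalida and Ibtisam. Their combined 2/3 is pooled and carried to generation 2.
At generation 2 (Jamal, Layth, Nabil, Hanan, Samir) there are 5 shares of (2/3)/5 = 2/15 each.
Living: Jamal, Layth, Nabil, and Hanan — each takes 2/15.
Deceased: Samir. That 2/15 share is carried to generation 3.
At generation 3 (Tariq) there are 1 shares of (2/15)/1 = 2/15 each.
Deceased: Tariq. That 2/15 share is carried to generation 4.
At generation 4 (Widad, Hamid) there are 2 shares of (2/15)/2 = 1/15 each.
Living: Widad and Hamid — each takes 1/15.

Hamid 1/15; Hanan 2/15; Jamal 2/15; Layth 2/15; Nabil 2/15; Umar 1/3; Widad 1/15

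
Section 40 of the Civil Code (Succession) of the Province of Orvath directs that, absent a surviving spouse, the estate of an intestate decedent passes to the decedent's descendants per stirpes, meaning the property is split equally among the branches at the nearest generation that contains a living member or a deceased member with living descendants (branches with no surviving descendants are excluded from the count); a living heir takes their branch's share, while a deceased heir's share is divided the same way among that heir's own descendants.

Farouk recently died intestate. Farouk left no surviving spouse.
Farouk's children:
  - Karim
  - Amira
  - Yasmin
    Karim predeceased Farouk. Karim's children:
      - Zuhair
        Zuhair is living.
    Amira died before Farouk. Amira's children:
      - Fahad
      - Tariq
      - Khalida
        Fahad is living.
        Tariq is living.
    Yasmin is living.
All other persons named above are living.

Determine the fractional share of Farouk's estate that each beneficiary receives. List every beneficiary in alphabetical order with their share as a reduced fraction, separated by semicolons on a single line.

Fahad 1/9; Khalida 1/9; Tariq 1/9; Yasmin 1/3; Zuhair 1/3

There is no surviving spouse, so the entire estate passes to Farouk's descendants per stirpes.
The estate is divided into 3 equal shares of 1/3 among Karim, Amira, Yasmin.
Karim predeceased; the 1/3 allotted to Karim's branch passes to Karim's issue by representation.
Zuhair is the sole taker at this level and receives the full 1/3.
Amira predeceased; the 1/3 allotted to Amira's branch passes to Amira's issue by representation.
The 1/3 is divided into 3 equal shares of 1/9 among Fahad, Tariq, Khalida.
Fahad is living and takes 1/9.
Tariq is living and takes 1/9.
Khalida is living and takes 1/9.
Yasmin is living and takes 1/3.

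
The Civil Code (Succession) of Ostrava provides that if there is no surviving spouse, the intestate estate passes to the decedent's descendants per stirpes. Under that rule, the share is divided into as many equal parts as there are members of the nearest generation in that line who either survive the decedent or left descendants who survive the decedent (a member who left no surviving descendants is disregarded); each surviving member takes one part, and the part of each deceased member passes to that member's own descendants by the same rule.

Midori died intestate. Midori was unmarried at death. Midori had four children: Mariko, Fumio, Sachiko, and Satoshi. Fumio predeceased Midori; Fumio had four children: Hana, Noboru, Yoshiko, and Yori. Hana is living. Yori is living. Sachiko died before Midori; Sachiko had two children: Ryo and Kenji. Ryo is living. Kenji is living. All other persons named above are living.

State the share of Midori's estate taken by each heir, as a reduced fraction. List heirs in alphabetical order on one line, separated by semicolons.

There is no surviving spouse, so the entire estate passes to Midori's descendants per stirpes.
The estate is divided into 4 equal shares of 1/4 among Mariko, Fumio, Sachiko, Satoshi.
Mariko is living and takes 1/4.
Fumio predeceased; the 1/4 allotted to Fumio's branch passes to Fumio's issue by representation.
The 1/4 is divided into 4 equal shares of 1/16 among Hana, Noboru, Yoshiko, Yori.
Hana is living and takes 1/16.
Noboru is living and takes 1/16.
Yoshiko is living and takes 1/16.
Yori is living and takes 1/16.
Sachiko predeceased; the 1/4 allotted to Sachiko's branch passes to Sachiko's issue by representation.
The 1/4 is divided into 2 equal shares of 1/8 among Ryo, Kenji.
Ryo is living and takes 1/8.
Kenji is living and takes 1/8.
Satoshi is living and takes 1/4.

Hana 1/16; Kenji 1/8; Mariko 1/4; Noboru 1/16; Ryo 1/8; Satoshi 1/4; Yori 1/16; Yoshiko 1/16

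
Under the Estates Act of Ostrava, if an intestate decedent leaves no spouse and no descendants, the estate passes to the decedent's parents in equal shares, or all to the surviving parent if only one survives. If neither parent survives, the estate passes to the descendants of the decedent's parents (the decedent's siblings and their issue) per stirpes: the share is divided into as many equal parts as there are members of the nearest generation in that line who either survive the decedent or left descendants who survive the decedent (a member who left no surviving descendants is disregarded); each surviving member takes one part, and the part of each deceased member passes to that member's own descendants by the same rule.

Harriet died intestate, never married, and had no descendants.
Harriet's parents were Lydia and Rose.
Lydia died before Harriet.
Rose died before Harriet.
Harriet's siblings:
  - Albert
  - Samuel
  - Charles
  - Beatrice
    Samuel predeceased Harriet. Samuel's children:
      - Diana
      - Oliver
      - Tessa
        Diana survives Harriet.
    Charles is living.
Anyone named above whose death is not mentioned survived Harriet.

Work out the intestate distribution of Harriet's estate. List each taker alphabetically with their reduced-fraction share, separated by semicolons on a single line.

Neither parent survives and there are no descendants, so the estate passes to Harriet's siblings and their issue per stirpes.
The estate is divided into 4 equal shares of 1/4 among Albert, Samuel, Charles, Beatrice.
Albert is living and takes 1/4.
Samuel predeceased; the 1/4 allotted to Samuel's branch passes to Samuel's issue by representation.
The 1/4 is divided into 3 equal shares of 1/12 among Diana, Oliver, Tessa.
Diana is living and takes 1/12.
Oliver is living and takes 1/12.
Tessa is living and takes 1/12.
Charles is living and takes 1/4.
Beatrice is living and takes 1/4.

Albert 1/4; Beatrice 1/4; Charles 1/4; Diana 1/12; Oliver 1/12; Tessa 1/12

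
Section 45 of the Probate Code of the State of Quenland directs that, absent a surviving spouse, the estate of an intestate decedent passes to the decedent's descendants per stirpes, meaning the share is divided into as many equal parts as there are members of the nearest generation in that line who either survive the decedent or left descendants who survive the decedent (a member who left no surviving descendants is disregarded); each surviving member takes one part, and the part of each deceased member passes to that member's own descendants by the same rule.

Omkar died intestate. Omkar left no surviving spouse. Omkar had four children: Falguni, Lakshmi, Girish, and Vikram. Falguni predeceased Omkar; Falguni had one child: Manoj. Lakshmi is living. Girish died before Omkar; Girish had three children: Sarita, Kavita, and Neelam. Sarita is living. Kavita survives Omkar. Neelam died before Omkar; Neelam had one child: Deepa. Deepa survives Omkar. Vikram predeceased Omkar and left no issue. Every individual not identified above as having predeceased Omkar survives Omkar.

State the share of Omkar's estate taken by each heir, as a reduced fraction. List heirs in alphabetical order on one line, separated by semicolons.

There is no surviving spouse, so the entire estate passes to Omkar's descendants per stirpes.
Vikram left no surviving issue, so that branch lapses and is disregarded.
The estate is divided into 3 equal shares of 1/3 among Falguni, Lakshmi, Girish.
Falguni predeceased; the 1/3 allotted to Falguni's branch passes to Falguni's issue by representation.
Manoj is the sole taker at this level and receives the full 1/3.
Lakshmi is living and takes 1/3.
Girish predeceased; the 1/3 allotted to Girish's branch passes to Girish's issue by representation.
The 1/3 is divided into 3 equal shares of 1/9 among Sarita, Kavita, Neelam.
Sarita is living and takes 1/9.
Kavita is living and takes 1/9.
Neelam predeceased; the 1/9 allotted to Neelam's branch passes to Neelam's issue by representation.
Deepa is the sole taker at this level and receives the full 1/9.

Deepa 1/9; Kavita 1/9; Lakshmi 1/3; Manoj 1/3; Sarita 1/9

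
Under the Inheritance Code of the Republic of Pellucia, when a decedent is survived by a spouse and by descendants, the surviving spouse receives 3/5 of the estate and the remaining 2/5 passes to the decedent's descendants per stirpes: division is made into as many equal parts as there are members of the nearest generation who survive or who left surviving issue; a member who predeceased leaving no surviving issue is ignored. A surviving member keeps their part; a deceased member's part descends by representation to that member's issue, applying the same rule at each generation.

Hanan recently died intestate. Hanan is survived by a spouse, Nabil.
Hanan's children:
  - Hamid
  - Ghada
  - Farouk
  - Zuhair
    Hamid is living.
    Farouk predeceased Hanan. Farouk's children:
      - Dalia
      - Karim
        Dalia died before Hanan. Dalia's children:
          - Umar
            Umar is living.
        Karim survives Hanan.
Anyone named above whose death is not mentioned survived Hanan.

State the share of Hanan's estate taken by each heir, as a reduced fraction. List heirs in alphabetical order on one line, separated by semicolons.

Nabil, as surviving spouse, takes 3/5.
The remaining 2/5 passes to Hanan's descendants per stirpes.
The 2/5 is divided into 4 equal shares of 1/10 among Hamid, Ghada, Farouk, Zuhair.
Hamid is living and takes 1/10.
Ghada is living and takes 1/10.
Farouk predeceased; the 1/10 allotted to Farouk's branch passes to Farouk's issue by representation.
The 1/10 is divided into 2 equal shares of 1/20 among Dalia, Karim.
Dalia predeceased; the 1/20 allotted to Dalia's branch passes to Dalia's issue by representation.
Umar is the sole taker at this level and receives the full 1/20.
Karim is living and takes 1/20.
Zuhair is living and takes 1/10.

Ghada 1/10; Hamid 1/10; Karim 1/20; Nabil 3/5; Umar 1/20; Zuhair 1/10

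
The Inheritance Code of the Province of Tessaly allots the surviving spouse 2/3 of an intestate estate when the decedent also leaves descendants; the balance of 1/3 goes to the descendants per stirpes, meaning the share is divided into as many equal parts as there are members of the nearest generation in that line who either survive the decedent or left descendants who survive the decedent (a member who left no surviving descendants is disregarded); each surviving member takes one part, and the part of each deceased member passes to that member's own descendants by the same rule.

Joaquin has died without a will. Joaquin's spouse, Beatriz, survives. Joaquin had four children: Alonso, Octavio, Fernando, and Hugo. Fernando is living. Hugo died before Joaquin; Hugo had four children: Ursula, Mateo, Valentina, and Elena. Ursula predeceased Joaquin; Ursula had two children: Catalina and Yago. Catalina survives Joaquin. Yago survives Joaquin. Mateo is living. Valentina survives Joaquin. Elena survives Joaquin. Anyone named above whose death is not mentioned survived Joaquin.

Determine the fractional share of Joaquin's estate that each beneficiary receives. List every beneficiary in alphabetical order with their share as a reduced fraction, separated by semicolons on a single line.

Beatriz, as surviving spouse, takes 2/3.
The remaining 1/3 passes to Joaquin's descendants per stirpes.
The 1/3 is divided into 4 equal shares of 1/12 among Alonso, Octavio, Fernando, Hugo.
Alonso is living and takes 1/12.
Octavio is living and takes 1/12.
Fernando is living and takes 1/12.
Hugo predeceased; the 1/12 allotted to Hugo's branch passes to Hugo's issue by representation.
The 1/12 is divided into 4 equal shares of 1/48 among Ursula, Mateo, Valentina, Elena.
Ursula predeceased; the 1/48 allotted to Ursula's branch passes to Ursula's issue by representation.
The 1/48 is divided into 2 equal shares of 1/96 among Catalina, Yago.
Catalina is living and takes 1/96.
Yago is living and takes 1/96.
Mateo is living and takes 1/48.
Valentina is living and takes 1/48.
Elena is living and takes 1/48.

Alonso 1/12; Beatriz 2/3; Catalina 1/96; Elena 1/48; Fernando 1/12; Mateo 1/48; Octavio 1/12; Valentina 1/48; Yago 1/96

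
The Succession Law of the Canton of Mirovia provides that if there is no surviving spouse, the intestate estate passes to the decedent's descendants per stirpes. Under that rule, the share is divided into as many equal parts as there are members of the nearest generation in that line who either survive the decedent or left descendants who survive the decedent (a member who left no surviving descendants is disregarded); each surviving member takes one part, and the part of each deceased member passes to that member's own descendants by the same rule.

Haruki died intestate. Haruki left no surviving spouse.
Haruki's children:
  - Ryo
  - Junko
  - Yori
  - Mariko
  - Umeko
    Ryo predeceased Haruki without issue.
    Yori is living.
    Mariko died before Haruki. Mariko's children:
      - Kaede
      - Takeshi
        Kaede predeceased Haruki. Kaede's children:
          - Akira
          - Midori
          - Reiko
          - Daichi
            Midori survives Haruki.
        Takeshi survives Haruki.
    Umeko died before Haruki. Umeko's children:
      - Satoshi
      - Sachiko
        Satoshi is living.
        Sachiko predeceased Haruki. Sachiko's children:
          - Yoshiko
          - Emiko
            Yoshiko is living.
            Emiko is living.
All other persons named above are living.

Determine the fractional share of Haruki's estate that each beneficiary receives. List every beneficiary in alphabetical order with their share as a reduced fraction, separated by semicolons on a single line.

Akira 1/32; Daichi 1/32; Emiko 1/16; Junko 1/4; Midori 1/32; Reiko 1/32; Satoshi 1/8; Takeshi 1/8; Yori 1/4; Yoshiko 1/16

There is no surviving spouse, so the entire estate passes to Haruki's descendants per stirpes.
Ryo left no surviving issue, so that branch lapses and is disregarded.
The estate is divided into 4 equal shares of 1/4 among Junko, Yori, Mariko, Umeko.
Junko is living and takes 1/4.
Yori is living and takes 1/4.
Mariko predeceased; the 1/4 allotted to Mariko's branch passes to Mariko's issue by representation.
The 1/4 is divided into 2 equal shares of 1/8 among Kaede, Takeshi.
Kaede predeceased; the 1/8 allotted to Kaede's branch passes to Kaede's issue by representation.
The 1/8 is divided into 4 equal shares of 1/32 among Akira, Midori, Reiko, Daichi.
Akira is living and takes 1/32.
Midori is living and takes 1/32.
Reiko is living and takes 1/32.
Daichi is living and takes 1/32.
Takeshi is living and takes 1/8.
Umeko predeceased; the 1/4 allotted to Umeko's branch passes to Umeko's issue by representation.
The 1/4 is divided into 2 equal shares of 1/8 among Satoshi, Sachiko.
Satoshi is living and takes 1/8.
Sachiko predeceased; the 1/8 allotted to Sachiko's branch passes to Sachiko's issue by representation.
The 1/8 is divided into 2 equal shares of 1/16 among Yoshiko, Emiko.
Yoshiko is living and takes 1/16.
Emiko is living and takes 1/16.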